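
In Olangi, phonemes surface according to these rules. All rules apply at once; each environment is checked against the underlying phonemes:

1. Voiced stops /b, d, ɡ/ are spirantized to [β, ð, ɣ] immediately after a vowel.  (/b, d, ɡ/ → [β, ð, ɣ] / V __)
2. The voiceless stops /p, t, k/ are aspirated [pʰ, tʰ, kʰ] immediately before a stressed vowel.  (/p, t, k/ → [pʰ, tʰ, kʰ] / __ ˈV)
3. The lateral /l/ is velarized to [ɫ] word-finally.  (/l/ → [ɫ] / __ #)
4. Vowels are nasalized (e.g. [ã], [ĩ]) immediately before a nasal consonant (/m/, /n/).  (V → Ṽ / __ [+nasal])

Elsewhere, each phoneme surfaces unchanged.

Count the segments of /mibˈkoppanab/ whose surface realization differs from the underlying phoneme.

Segments that undergo a rule: /b/ → [β] (rule 1); /k/ → [kʰ] (rule 2); /a/ → [ã] (rule 4); /b/ → [β] (rule 1).
All other segments surface unchanged.

4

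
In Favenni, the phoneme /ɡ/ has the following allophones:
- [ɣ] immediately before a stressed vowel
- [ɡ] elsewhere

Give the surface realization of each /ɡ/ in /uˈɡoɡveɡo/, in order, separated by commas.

[ɣ], [ɡ], [ɡ]

Occurrence 1 (position 2): immediately before a stressed vowel → [ɣ].
Occurrence 2 (position 4): no conditioning environment matches → elsewhere allophone [ɡ].
Occurrence 3 (position 7): no conditioning environment matches → elsewhere allophone [ɡ].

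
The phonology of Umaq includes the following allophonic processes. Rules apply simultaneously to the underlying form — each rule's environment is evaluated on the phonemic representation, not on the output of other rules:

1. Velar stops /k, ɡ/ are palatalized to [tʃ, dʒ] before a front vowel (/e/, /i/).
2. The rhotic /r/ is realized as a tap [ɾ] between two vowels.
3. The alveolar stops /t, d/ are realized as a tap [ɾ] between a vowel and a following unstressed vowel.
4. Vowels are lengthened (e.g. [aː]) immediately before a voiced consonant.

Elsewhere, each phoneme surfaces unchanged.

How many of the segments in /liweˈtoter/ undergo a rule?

Segments that undergo a rule: /i/ → [iː] (rule 4); /t/ → [ɾ] (rule 3); /e/ → [eː] (rule 4).
All other segments surface unchanged.

3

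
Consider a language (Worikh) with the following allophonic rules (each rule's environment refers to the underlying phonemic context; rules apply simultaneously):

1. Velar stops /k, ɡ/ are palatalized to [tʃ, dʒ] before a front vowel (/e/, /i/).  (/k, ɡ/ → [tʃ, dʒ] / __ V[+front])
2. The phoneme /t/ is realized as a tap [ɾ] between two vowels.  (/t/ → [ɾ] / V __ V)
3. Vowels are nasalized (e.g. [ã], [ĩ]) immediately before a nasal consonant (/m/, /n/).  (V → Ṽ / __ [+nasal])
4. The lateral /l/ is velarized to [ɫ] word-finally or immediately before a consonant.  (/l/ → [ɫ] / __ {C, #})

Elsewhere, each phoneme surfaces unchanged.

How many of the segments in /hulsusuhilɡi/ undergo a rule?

Segments that undergo a rule: /l/ → [ɫ] (rule 4); /l/ → [ɫ] (rule 4); /ɡ/ → [dʒ] (rule 1).
All other segments surface unchanged.

3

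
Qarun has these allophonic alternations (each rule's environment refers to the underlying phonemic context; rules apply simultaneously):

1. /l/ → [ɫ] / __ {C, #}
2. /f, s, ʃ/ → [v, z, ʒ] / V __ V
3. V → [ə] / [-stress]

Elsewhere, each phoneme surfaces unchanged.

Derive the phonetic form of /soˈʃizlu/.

/s/ (word-initial) is in the target of rule 2 but the environment (between two vowels) is not met → [s].
/o/ (between /s/ and /ʃ/) occurs in an unstressed syllable → [ə] by rule 3.
Rule 2 applies to /ʃ/ (between /o/ and /i/: between two vowels) → [ʒ].
/i/ (between /ʃ/ and /z/) fails the environment for rule 3, so it stays [i].
/z/ (between /i/ and /l/): no rule targets it → [z].
/l/ (between /z/ and /u/) is in the target of rule 1 but the environment (word-finally or immediately before a consonant) is not met → [l].
/u/ meets the environment for rule 3 (in an unstressed syllable) → [ə].

[səˈʒizlə]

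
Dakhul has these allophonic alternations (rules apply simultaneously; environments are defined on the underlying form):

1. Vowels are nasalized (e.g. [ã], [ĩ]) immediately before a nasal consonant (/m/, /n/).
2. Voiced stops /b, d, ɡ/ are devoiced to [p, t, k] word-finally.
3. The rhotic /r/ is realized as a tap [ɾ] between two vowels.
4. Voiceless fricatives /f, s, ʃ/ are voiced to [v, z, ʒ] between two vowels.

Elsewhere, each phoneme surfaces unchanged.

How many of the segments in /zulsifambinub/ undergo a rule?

Segments that undergo a rule: /f/ → [v] (rule 4); /a/ → [ã] (rule 1); /i/ → [ĩ] (rule 1); /b/ → [p] (rule 2).
All other segments surface unchanged.

4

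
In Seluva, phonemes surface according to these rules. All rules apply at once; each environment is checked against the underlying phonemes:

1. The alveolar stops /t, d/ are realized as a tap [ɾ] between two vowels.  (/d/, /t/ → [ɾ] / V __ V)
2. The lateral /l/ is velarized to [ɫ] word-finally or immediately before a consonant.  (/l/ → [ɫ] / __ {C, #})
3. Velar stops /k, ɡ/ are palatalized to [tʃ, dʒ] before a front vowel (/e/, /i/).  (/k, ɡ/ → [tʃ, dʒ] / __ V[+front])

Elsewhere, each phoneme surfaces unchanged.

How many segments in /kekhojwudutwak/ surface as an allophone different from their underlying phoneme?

2

Segments that undergo a rule: /k/ → [tʃ] (rule 3); /d/ → [ɾ] (rule 1).
All other segments surface unchanged.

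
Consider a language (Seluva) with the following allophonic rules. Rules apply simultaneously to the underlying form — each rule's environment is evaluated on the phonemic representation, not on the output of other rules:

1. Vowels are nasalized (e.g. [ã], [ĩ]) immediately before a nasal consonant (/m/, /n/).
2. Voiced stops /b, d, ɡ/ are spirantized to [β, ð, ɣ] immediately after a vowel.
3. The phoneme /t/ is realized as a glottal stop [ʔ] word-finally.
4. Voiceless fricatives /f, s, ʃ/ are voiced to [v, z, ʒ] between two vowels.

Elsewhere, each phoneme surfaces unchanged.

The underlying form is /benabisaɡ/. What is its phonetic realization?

[bẽnaβizaɣ]

/b/ — word-initial; rule 2 does not apply here → [b].
/e/ (between /b/ and /n/): before a nasal consonant, so rule 1 applies → [ẽ].
/a/ (between /n/ and /b/) fails the environment for rule 1, so it stays [a].
Rule 2 applies to /b/ (between /a/ and /i/: immediately after a vowel) → [β].
/i/ (between /b/ and /s/): rule 1 targets it, but not before a nasal consonant → unchanged [i].
/s/ (between /i/ and /a/) occurs between two vowels → [z] by rule 4.
/a/ — between /s/ and /ɡ/; rule 1 does not apply here → [a].
/ɡ/ meets the environment for rule 2 (immediately after a vowel) → [ɣ].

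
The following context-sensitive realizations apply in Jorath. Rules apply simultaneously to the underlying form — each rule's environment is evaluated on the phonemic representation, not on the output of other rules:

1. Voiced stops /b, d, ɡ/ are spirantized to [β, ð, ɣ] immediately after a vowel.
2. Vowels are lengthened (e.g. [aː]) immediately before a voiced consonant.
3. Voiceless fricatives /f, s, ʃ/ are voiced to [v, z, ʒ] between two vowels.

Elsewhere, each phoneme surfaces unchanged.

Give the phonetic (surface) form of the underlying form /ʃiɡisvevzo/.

[ʃiːɣisveːvzo]

/ʃ/ — word-initial; rule 3 does not apply here → [ʃ].
/i/ (between /ʃ/ and /ɡ/) occurs before a voiced consonant → [iː] by rule 2.
/ɡ/ meets the environment for rule 1 (immediately after a vowel) → [ɣ].
/i/ (between /ɡ/ and /s/) fails the environment for rule 2, so it stays [i].
/s/ — between /i/ and /v/; rule 3 does not apply here → [s].
/v/ (between /s/ and /e/): no rule targets it → [v].
/e/ meets the environment for rule 2 (before a voiced consonant) → [eː].
/v/ (between /e/ and /z/): no rule targets it → [v].
/z/ (between /v/ and /o/): no rule targets it → [z].
/o/ — word-final; rule 2 does not apply here → [o].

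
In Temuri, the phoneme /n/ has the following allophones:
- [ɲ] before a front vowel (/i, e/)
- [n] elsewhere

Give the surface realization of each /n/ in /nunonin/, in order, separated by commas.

Occurrence 1 (position 1): no conditioning environment matches → elsewhere allophone [n].
Occurrence 2 (position 3): no conditioning environment matches → elsewhere allophone [n].
Occurrence 3 (position 5): before a front vowel (/i, e/) → [ɲ].
Occurrence 4 (position 7): no conditioning environment matches → elsewhere allophone [n].

[n], [n], [ɲ], [n]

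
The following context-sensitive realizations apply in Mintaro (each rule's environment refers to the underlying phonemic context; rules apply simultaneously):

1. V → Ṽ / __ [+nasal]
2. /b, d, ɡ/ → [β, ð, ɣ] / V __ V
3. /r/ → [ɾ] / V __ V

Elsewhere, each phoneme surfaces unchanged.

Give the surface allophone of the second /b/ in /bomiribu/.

[β]

/b/ (between /i/ and /u/): between two vowels, so rule 2 applies → [β].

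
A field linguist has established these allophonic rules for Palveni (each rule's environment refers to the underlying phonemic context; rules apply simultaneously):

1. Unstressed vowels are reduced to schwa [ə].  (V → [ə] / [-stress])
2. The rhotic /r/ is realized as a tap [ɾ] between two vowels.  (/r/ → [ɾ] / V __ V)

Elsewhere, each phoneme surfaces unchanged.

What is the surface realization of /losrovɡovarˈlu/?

[ləsrəvɡəvərˈlu]

/l/ stays [l].
/o/ — between /l/ and /s/, in an unstressed syllable — surfaces as [ə] (rule 1).
/s/ (between /o/ and /r/) is unaffected → [s].
/r/ — between /s/ and /o/; rule 2 does not apply here → [r].
/o/ meets the environment for rule 1 (in an unstressed syllable) → [ə].
/v/ — not in any rule's target class → [v].
/ɡ/ stays [ɡ].
/o/ meets the environment for rule 1 (in an unstressed syllable) → [ə].
/v/ (between /o/ and /a/): no rule targets it → [v].
Rule 1 applies to /a/ (between /v/ and /r/: in an unstressed syllable) → [ə].
/r/ (between /a/ and /l/): rule 2 targets it, but not between two vowels → unchanged [r].
/l/ stays [l].
/u/ (word-final): rule 1 targets it, but not in an unstressed syllable → unchanged [u].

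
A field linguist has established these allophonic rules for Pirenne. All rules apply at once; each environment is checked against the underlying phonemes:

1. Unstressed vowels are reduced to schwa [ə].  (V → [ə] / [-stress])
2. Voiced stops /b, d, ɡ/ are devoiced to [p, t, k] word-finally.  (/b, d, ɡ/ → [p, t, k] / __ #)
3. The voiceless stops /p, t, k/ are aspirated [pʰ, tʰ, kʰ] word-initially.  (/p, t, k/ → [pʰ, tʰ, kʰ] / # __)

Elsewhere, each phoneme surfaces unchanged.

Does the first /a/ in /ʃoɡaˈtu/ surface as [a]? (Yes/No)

No

/a/ (between /ɡ/ and /t/): in an unstressed syllable, so rule 1 applies → [ə].
The actual realization is [ə], not [a].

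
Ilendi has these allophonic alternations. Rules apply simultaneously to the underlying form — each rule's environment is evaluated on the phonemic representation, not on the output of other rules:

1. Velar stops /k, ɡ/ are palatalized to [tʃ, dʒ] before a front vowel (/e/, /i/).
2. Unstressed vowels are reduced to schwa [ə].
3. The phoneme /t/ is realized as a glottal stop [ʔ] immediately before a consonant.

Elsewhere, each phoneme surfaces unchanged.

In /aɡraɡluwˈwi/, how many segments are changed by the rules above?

3

Segments that undergo a rule: /a/ → [ə] (rule 2); /a/ → [ə] (rule 2); /u/ → [ə] (rule 2).
All other segments surface unchanged.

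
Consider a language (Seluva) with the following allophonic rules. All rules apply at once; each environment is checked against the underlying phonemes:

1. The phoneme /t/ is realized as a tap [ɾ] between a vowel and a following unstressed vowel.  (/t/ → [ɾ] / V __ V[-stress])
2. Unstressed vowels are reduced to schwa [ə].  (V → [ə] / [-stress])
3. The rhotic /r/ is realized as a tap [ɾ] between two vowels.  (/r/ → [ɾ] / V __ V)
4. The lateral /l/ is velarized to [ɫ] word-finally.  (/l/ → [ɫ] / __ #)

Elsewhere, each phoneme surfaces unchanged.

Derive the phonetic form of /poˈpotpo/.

[pəˈpotpə]

/p/ stays [p].
Rule 2 applies to /o/ (between /p/ and /p/: in an unstressed syllable) → [ə].
/p/ (between /o/ and /o/) is unaffected → [p].
/o/ (between /p/ and /t/) is in the target of rule 2 but the environment (in an unstressed syllable) is not met → [o].
/t/ (between /o/ and /p/): rule 1 targets it, but not between a vowel and a following unstressed vowel → unchanged [t].
/p/ stays [p].
/o/ — word-final, in an unstressed syllable — surfaces as [ə] (rule 2).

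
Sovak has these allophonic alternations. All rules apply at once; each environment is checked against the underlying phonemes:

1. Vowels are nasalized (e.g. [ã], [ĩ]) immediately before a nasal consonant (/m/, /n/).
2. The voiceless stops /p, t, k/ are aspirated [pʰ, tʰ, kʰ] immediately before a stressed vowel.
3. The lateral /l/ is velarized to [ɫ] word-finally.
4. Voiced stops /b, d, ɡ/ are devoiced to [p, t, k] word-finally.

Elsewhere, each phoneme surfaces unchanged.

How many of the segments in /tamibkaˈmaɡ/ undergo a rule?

3

Segments that undergo a rule: /a/ → [ã] (rule 1); /a/ → [ã] (rule 1); /ɡ/ → [k] (rule 4).
All other segments surface unchanged.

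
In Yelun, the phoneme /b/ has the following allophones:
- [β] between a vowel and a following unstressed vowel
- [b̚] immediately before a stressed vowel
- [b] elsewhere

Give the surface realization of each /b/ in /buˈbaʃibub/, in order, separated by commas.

Occurrence 1 (position 1): no conditioning environment matches → elsewhere allophone [b].
Occurrence 2 (position 3): immediately before a stressed vowel → [b̚].
Occurrence 3 (position 7): between a vowel and a following unstressed vowel → [β].
Occurrence 4 (position 9): no conditioning environment matches → elsewhere allophone [b].

[b], [b̚], [β], [b]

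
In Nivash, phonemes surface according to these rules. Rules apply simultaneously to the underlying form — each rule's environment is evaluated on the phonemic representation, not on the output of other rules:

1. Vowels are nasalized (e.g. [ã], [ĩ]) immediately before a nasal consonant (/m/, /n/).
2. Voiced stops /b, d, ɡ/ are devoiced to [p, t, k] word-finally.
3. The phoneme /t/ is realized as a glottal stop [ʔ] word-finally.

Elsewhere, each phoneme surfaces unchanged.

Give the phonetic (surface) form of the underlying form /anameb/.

/a/ (word-initial): before a nasal consonant, so rule 1 applies → [ã].
/n/ — not in any rule's target class → [n].
/a/ (between /n/ and /m/) occurs before a nasal consonant → [ã] by rule 1.
/m/ — not in any rule's target class → [m].
/e/ (between /m/ and /b/): rule 1 targets it, but not before a nasal consonant → unchanged [e].
/b/ (word-final) occurs word-finally → [p] by rule 2.

[ãnãmep]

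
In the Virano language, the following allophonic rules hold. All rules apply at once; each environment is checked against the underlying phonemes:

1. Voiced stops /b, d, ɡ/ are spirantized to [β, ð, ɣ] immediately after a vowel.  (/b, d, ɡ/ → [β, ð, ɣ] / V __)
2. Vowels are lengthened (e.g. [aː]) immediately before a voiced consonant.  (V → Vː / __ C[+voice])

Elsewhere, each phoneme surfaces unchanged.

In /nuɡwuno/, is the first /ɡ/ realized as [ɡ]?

/ɡ/ meets the environment for rule 1 (immediately after a vowel) → [ɣ].
The actual realization is [ɣ], not [ɡ].

No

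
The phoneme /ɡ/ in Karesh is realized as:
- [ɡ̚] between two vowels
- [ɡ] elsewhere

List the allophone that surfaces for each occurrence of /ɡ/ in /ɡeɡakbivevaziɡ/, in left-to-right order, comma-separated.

Occurrence 1 (position 1): no conditioning environment matches → elsewhere allophone [ɡ].
Occurrence 2 (position 3): between two vowels → [ɡ̚].
Occurrence 3 (position 14): no conditioning environment matches → elsewhere allophone [ɡ].

[ɡ], [ɡ̚], [ɡ]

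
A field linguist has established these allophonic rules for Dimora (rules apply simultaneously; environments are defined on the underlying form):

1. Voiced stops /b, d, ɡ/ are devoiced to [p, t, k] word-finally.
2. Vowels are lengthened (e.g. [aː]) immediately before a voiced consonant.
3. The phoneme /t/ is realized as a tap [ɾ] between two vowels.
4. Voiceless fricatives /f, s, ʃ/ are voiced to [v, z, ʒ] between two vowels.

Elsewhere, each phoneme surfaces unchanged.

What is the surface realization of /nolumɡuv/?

[noːluːmɡuːv]

/n/ (word-initial) is unaffected → [n].
/o/ — between /n/ and /l/, before a voiced consonant — surfaces as [oː] (rule 2).
/l/ — not in any rule's target class → [l].
/u/ meets the environment for rule 2 (before a voiced consonant) → [uː].
/m/ — not in any rule's target class → [m].
/ɡ/ (between /m/ and /u/) fails the environment for rule 1, so it stays [ɡ].
/u/ (between /ɡ/ and /v/): before a voiced consonant, so rule 2 applies → [uː].
/v/ — not in any rule's target class → [v].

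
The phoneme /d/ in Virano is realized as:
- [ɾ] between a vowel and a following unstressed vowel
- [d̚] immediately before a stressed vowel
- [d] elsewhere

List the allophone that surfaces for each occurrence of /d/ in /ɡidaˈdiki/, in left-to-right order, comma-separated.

Occurrence 1 (position 3): between a vowel and a following unstressed vowel → [ɾ].
Occurrence 2 (position 5): immediately before a stressed vowel → [d̚].

[ɾ], [d̚]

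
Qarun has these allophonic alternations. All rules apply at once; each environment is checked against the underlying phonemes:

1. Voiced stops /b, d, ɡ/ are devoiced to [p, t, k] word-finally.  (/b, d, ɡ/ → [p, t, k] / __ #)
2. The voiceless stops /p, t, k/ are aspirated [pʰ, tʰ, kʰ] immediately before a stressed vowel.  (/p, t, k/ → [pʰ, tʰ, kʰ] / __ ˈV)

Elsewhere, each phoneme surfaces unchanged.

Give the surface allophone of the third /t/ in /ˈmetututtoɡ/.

[t]

/t/ — between /u/ and /t/; rule 2 does not apply here → [t].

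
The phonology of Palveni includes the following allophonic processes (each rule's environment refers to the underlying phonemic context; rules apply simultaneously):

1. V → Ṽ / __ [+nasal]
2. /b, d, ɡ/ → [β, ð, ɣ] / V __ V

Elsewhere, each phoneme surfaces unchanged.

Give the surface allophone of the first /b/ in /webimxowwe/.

[β]

/b/ (between /e/ and /i/) occurs between two vowels → [β] by rule 2.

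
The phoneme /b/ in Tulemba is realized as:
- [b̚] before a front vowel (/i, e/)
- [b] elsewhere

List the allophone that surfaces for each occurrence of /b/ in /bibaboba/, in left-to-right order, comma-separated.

[b̚], [b], [b], [b]

Occurrence 1 (position 1): before a front vowel (/i, e/) → [b̚].
Occurrence 2 (position 3): no conditioning environment matches → elsewhere allophone [b].
Occurrence 3 (position 5): no conditioning environment matches → elsewhere allophone [b].
Occurrence 4 (position 7): no conditioning environment matches → elsewhere allophone [b].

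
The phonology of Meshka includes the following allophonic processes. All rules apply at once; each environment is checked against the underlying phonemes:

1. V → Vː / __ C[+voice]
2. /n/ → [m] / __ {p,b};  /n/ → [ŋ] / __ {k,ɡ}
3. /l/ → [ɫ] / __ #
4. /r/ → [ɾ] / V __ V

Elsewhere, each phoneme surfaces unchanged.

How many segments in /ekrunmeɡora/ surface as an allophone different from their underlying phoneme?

Segments that undergo a rule: /u/ → [uː] (rule 1); /e/ → [eː] (rule 1); /o/ → [oː] (rule 1); /r/ → [ɾ] (rule 4).
All other segments surface unchanged.

4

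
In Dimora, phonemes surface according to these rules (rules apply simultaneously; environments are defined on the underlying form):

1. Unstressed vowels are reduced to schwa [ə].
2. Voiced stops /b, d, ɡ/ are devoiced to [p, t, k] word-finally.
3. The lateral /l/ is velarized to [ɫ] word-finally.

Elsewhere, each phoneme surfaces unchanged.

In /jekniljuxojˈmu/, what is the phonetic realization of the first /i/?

/i/ meets the environment for rule 1 (in an unstressed syllable) → [ə].

[ə]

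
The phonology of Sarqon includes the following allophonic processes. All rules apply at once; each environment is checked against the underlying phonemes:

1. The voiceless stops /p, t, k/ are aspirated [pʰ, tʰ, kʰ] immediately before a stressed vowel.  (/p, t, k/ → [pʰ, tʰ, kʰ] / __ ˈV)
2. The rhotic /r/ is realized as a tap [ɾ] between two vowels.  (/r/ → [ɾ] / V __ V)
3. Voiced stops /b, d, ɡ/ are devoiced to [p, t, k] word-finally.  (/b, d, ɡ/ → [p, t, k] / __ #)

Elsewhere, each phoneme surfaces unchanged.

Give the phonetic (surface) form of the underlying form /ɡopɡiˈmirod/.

/ɡ/ (word-initial) is in the target of rule 3 but the environment (word-finally) is not met → [ɡ].
/o/ (between /ɡ/ and /p/): no rule targets it → [o].
/p/ (between /o/ and /ɡ/) is in the target of rule 1 but the environment (immediately before a stressed vowel) is not met → [p].
/ɡ/ (between /p/ and /i/) fails the environment for rule 3, so it stays [ɡ].
/i/ (between /ɡ/ and /m/): no rule targets it → [i].
/m/ (between /i/ and /i/): no rule targets it → [m].
/i/ (between /m/ and /r/) is unaffected → [i].
/r/ — between /i/ and /o/, between two vowels — surfaces as [ɾ] (rule 2).
/o/ stays [o].
Rule 3 applies to /d/ (word-final: word-finally) → [t].

[ɡopɡiˈmiɾot]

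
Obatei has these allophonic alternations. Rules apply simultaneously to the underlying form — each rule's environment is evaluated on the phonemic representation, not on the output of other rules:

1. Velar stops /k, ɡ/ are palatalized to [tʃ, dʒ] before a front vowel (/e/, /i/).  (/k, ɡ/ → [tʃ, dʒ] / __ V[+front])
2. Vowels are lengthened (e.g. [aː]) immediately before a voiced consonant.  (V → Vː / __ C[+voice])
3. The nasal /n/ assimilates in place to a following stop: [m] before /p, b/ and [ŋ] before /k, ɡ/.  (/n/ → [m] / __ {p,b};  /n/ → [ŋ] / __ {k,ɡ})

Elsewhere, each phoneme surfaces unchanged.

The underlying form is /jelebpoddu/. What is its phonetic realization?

[jeːleːbpoːddu]

/j/ stays [j].
/e/ — between /j/ and /l/, before a voiced consonant — surfaces as [eː] (rule 2).
/l/ (between /e/ and /e/): no rule targets it → [l].
/e/ (between /l/ and /b/) occurs before a voiced consonant → [eː] by rule 2.
/b/ (between /e/ and /p/): no rule targets it → [b].
/p/ (between /b/ and /o/) is unaffected → [p].
/o/ — between /p/ and /d/, before a voiced consonant — surfaces as [oː] (rule 2).
/d/ — not in any rule's target class → [d].
/d/ stays [d].
/u/ (word-final): rule 2 targets it, but not before a voiced consonant → unchanged [u].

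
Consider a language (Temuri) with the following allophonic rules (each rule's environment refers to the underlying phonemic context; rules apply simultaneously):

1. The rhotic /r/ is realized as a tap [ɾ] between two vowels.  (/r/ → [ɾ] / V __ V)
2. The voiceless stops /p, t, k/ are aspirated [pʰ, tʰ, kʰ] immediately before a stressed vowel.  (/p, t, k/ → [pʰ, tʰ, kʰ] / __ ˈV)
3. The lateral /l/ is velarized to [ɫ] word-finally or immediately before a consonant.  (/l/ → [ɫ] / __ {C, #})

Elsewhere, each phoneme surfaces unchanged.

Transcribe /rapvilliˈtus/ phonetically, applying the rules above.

[rapviɫliˈtʰus]

/r/ (word-initial) fails the environment for rule 1, so it stays [r].
/a/ (between /r/ and /p/): no rule targets it → [a].
/p/ (between /a/ and /v/): rule 2 targets it, but not immediately before a stressed vowel → unchanged [p].
/v/ (between /p/ and /i/): no rule targets it → [v].
/i/ stays [i].
/l/ — between /i/ and /l/, word-finally or immediately before a consonant — surfaces as [ɫ] (rule 3).
/l/ — between /l/ and /i/; rule 3 does not apply here → [l].
/i/ stays [i].
/t/ (between /i/ and /u/): immediately before a stressed vowel, so rule 2 applies → [tʰ].
/u/ — not in any rule's target class → [u].
/s/ (word-final) is unaffected → [s].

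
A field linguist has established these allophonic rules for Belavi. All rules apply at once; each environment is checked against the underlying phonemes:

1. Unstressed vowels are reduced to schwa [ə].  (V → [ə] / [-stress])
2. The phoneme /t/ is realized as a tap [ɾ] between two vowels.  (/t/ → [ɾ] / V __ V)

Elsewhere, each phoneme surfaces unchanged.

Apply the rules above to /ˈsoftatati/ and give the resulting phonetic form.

[ˈsoftəɾəɾə]

/o/ — between /s/ and /f/; rule 1 does not apply here → [o].
/t/ (between /f/ and /a/) fails the environment for rule 2, so it stays [t].
/a/ meets the environment for rule 1 (in an unstressed syllable) → [ə].
/t/ meets the environment for rule 2 (between two vowels) → [ɾ].
/a/ (between /t/ and /t/) occurs in an unstressed syllable → [ə] by rule 1.
/t/ meets the environment for rule 2 (between two vowels) → [ɾ].
/i/ meets the environment for rule 1 (in an unstressed syllable) → [ə].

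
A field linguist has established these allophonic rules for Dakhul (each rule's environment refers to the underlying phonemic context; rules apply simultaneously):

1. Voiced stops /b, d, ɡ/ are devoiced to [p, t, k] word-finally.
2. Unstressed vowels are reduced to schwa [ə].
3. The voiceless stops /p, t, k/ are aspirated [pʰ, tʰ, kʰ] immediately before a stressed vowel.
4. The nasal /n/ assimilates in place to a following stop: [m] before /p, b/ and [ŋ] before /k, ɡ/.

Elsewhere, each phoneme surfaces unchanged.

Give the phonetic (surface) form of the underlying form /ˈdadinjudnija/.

/d/ — word-initial; rule 1 does not apply here → [d].
/a/ (between /d/ and /d/) fails the environment for rule 2, so it stays [a].
/d/ (between /a/ and /i/): rule 1 targets it, but not word-finally → unchanged [d].
Rule 2 applies to /i/ (between /d/ and /n/: in an unstressed syllable) → [ə].
/n/ (between /i/ and /j/): rule 4 targets it, but not before a labial or velar stop → unchanged [n].
/u/ — between /j/ and /d/, in an unstressed syllable — surfaces as [ə] (rule 2).
/d/ — between /u/ and /n/; rule 1 does not apply here → [d].
/n/ (between /d/ and /i/) is in the target of rule 4 but the environment (before a labial or velar stop) is not met → [n].
Rule 2 applies to /i/ (between /n/ and /j/: in an unstressed syllable) → [ə].
Rule 2 applies to /a/ (word-final: in an unstressed syllable) → [ə].

[ˈdadənjədnəjə]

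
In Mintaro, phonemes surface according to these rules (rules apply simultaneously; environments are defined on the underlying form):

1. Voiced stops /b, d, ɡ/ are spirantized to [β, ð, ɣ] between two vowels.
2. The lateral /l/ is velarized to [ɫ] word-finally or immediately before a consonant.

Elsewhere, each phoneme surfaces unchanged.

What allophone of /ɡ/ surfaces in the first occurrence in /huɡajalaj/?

/ɡ/ — between /u/ and /a/, between two vowels — surfaces as [ɣ] (rule 1).

[ɣ]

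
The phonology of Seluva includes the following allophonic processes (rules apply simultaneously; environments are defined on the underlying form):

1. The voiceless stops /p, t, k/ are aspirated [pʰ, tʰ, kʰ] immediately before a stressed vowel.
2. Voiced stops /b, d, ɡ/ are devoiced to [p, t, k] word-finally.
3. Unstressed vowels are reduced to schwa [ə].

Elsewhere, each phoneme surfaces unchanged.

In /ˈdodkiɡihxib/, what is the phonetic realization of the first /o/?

[o]

/o/ (between /d/ and /d/) fails the environment for rule 3, so it stays [o].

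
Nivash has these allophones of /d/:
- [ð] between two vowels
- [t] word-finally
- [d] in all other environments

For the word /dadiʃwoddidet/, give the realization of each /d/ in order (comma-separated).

[d], [ð], [d], [d], [ð]

Occurrence 1 (position 1): no conditioning environment matches → elsewhere allophone [d].
Occurrence 2 (position 3): between two vowels → [ð].
Occurrence 3 (position 8): no conditioning environment matches → elsewhere allophone [d].
Occurrence 4 (position 9): no conditioning environment matches → elsewhere allophone [d].
Occurrence 5 (position 11): between two vowels → [ð].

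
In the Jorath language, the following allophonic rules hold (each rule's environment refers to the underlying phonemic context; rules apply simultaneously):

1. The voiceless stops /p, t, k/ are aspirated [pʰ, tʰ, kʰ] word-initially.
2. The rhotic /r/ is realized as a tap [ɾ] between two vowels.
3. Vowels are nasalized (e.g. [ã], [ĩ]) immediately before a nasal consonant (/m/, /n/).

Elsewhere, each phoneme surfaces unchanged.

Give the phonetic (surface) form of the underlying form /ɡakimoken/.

/ɡ/ (word-initial): no rule targets it → [ɡ].
/a/ — between /ɡ/ and /k/; rule 3 does not apply here → [a].
/k/ — between /a/ and /i/; rule 1 does not apply here → [k].
/i/ meets the environment for rule 3 (before a nasal consonant) → [ĩ].
/m/ (between /i/ and /o/): no rule targets it → [m].
/o/ (between /m/ and /k/): rule 3 targets it, but not before a nasal consonant → unchanged [o].
/k/ (between /o/ and /e/): rule 1 targets it, but not word-initially → unchanged [k].
Rule 3 applies to /e/ (between /k/ and /n/: before a nasal consonant) → [ẽ].
/n/ (word-final): no rule targets it → [n].

[ɡakĩmokẽn]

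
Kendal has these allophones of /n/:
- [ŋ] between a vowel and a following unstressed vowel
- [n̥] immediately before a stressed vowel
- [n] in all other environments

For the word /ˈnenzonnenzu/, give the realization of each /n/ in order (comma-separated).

[n̥], [n], [n], [n], [n]

Occurrence 1 (position 1): immediately before a stressed vowel → [n̥].
Occurrence 2 (position 3): no conditioning environment matches → elsewhere allophone [n].
Occurrence 3 (position 6): no conditioning environment matches → elsewhere allophone [n].
Occurrence 4 (position 7): no conditioning environment matches → elsewhere allophone [n].
Occurrence 5 (position 9): no conditioning environment matches → elsewhere allophone [n].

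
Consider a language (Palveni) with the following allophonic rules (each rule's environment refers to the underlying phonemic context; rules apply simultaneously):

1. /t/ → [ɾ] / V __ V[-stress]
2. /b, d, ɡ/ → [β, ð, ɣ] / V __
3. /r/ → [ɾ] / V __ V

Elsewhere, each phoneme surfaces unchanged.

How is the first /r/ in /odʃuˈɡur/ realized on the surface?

/r/ (word-final): rule 3 targets it, but not between two vowels → unchanged [r].

[r]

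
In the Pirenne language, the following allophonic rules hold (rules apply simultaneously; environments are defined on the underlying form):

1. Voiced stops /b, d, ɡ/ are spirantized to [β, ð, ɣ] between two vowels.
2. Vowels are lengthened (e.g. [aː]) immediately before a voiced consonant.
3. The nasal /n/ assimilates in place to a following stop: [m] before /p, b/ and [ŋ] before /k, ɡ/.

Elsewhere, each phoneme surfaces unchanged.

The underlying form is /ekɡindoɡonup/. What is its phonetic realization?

[ekɡiːndoːɣoːnup]

/e/ — word-initial; rule 2 does not apply here → [e].
/k/ (between /e/ and /ɡ/): no rule targets it → [k].
/ɡ/ — between /k/ and /i/; rule 1 does not apply here → [ɡ].
/i/ (between /ɡ/ and /n/): before a voiced consonant, so rule 2 applies → [iː].
/n/ (between /i/ and /d/) is in the target of rule 3 but the environment (before a labial or velar stop) is not met → [n].
/d/ (between /n/ and /o/): rule 1 targets it, but not between two vowels → unchanged [d].
/o/ (between /d/ and /ɡ/): before a voiced consonant, so rule 2 applies → [oː].
/ɡ/ (between /o/ and /o/) occurs between two vowels → [ɣ] by rule 1.
/o/ (between /ɡ/ and /n/): before a voiced consonant, so rule 2 applies → [oː].
/n/ (between /o/ and /u/) fails the environment for rule 3, so it stays [n].
/u/ (between /n/ and /p/) fails the environment for rule 2, so it stays [u].
/p/ (word-final): no rule targets it → [p].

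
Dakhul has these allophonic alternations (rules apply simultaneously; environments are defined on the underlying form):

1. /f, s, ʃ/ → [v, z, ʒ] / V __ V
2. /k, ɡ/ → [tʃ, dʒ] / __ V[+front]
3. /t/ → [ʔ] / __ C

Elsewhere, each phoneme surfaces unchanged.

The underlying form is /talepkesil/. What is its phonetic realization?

/t/ (word-initial) is in the target of rule 3 but the environment (immediately before a consonant) is not met → [t].
Rule 2 applies to /k/ (between /p/ and /e/: before a front vowel) → [tʃ].
/s/ (between /e/ and /i/) occurs between two vowels → [z] by rule 1.

[taleptʃezil]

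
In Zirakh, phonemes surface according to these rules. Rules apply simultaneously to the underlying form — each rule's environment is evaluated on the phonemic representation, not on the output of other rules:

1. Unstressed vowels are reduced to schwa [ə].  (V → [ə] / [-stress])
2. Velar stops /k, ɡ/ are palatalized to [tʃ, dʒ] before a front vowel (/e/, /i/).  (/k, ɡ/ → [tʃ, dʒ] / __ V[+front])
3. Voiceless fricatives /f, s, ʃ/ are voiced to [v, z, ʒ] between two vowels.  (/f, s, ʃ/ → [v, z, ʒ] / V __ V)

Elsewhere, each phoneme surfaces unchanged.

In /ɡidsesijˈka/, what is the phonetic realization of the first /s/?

[s]

/s/ — between /d/ and /e/; rule 3 does not apply here → [s].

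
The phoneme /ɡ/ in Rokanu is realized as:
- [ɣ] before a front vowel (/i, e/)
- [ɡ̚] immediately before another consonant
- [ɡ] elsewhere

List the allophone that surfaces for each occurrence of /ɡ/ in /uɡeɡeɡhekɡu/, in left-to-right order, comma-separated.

[ɣ], [ɣ], [ɡ̚], [ɡ]

Occurrence 1 (position 2): before a front vowel (/i, e/) → [ɣ].
Occurrence 2 (position 4): before a front vowel (/i, e/) → [ɣ].
Occurrence 3 (position 6): immediately before another consonant → [ɡ̚].
Occurrence 4 (position 10): no conditioning environment matches → elsewhere allophone [ɡ].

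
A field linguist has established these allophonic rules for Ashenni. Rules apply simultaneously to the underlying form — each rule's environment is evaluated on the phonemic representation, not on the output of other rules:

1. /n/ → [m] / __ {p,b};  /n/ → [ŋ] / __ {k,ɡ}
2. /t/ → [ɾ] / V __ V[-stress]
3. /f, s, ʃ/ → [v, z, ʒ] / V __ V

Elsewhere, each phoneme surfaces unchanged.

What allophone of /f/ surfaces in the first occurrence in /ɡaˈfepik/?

[v]

/f/ meets the environment for rule 3 (between two vowels) → [v].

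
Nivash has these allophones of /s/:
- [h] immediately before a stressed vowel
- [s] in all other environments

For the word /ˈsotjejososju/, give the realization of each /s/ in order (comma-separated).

[h], [s], [s]

Occurrence 1 (position 1): immediately before a stressed vowel → [h].
Occurrence 2 (position 8): no conditioning environment matches → elsewhere allophone [s].
Occurrence 3 (position 10): no conditioning environment matches → elsewhere allophone [s].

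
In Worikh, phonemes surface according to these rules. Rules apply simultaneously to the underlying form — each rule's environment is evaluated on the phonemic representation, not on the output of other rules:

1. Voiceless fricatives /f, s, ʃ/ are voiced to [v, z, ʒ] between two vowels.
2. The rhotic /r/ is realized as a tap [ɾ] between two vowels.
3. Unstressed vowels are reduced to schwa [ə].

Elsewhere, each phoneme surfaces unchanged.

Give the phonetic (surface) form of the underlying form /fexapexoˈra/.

[fəxəpəxəˈɾa]

/f/ (word-initial) is in the target of rule 1 but the environment (between two vowels) is not met → [f].
/e/ meets the environment for rule 3 (in an unstressed syllable) → [ə].
/x/ (between /e/ and /a/) is unaffected → [x].
Rule 3 applies to /a/ (between /x/ and /p/: in an unstressed syllable) → [ə].
/p/ — not in any rule's target class → [p].
/e/ meets the environment for rule 3 (in an unstressed syllable) → [ə].
/x/ (between /e/ and /o/): no rule targets it → [x].
/o/ (between /x/ and /r/) occurs in an unstressed syllable → [ə] by rule 3.
/r/ meets the environment for rule 2 (between two vowels) → [ɾ].
/a/ (word-final): rule 3 targets it, but not in an unstressed syllable → unchanged [a].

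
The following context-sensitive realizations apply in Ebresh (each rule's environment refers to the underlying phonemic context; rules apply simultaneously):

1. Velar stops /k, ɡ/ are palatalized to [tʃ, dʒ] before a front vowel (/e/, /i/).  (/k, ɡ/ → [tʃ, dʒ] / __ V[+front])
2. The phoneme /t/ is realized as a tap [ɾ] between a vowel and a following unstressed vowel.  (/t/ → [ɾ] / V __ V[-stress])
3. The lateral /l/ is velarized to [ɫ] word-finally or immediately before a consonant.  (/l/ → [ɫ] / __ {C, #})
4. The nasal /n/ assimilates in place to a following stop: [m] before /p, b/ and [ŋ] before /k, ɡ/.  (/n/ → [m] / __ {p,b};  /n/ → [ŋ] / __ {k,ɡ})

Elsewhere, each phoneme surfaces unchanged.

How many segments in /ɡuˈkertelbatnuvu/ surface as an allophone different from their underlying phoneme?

Segments that undergo a rule: /k/ → [tʃ] (rule 1); /l/ → [ɫ] (rule 3).
All other segments surface unchanged.

2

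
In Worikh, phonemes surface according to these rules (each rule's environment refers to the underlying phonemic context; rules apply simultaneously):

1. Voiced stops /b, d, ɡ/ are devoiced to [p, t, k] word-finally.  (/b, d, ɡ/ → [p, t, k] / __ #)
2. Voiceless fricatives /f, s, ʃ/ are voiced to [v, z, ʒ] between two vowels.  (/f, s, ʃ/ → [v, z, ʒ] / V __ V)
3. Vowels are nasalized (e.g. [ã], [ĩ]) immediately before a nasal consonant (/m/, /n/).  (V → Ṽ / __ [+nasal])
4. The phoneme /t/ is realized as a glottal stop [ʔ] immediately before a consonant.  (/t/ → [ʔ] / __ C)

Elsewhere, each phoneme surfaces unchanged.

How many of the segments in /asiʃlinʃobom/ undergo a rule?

Segments that undergo a rule: /s/ → [z] (rule 2); /i/ → [ĩ] (rule 3); /o/ → [õ] (rule 3).
All other segments surface unchanged.

3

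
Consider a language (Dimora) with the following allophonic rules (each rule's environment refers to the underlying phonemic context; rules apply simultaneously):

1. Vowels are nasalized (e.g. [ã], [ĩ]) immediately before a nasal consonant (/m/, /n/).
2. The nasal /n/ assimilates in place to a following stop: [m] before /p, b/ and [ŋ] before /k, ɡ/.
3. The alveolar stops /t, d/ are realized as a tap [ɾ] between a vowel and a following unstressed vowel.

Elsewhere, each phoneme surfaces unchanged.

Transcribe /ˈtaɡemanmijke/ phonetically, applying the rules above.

[ˈtaɡẽmãnmijke]

/t/ (word-initial) fails the environment for rule 3, so it stays [t].
/a/ (between /t/ and /ɡ/) fails the environment for rule 1, so it stays [a].
/ɡ/ — not in any rule's target class → [ɡ].
/e/ (between /ɡ/ and /m/): before a nasal consonant, so rule 1 applies → [ẽ].
/m/ stays [m].
/a/ (between /m/ and /n/): before a nasal consonant, so rule 1 applies → [ã].
/n/ (between /a/ and /m/): rule 2 targets it, but not before a labial or velar stop → unchanged [n].
/m/ stays [m].
/i/ (between /m/ and /j/) is in the target of rule 1 but the environment (before a nasal consonant) is not met → [i].
/j/ — not in any rule's target class → [j].
/k/ (between /j/ and /e/) is unaffected → [k].
/e/ (word-final) is in the target of rule 1 but the environment (before a nasal consonant) is not met → [e].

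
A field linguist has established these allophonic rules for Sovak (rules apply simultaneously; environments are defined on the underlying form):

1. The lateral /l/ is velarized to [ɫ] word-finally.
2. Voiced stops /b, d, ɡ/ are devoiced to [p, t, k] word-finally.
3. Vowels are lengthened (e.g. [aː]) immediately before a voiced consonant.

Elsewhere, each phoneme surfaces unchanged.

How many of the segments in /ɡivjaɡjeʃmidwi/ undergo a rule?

Segments that undergo a rule: /i/ → [iː] (rule 3); /a/ → [aː] (rule 3); /i/ → [iː] (rule 3).
All other segments surface unchanged.

3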